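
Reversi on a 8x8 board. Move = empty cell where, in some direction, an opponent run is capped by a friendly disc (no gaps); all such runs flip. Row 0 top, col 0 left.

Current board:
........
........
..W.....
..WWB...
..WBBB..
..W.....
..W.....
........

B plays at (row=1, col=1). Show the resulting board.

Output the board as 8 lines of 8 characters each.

Place B at (1,1); scan 8 dirs for brackets.
Dir NW: first cell '.' (not opp) -> no flip
Dir N: first cell '.' (not opp) -> no flip
Dir NE: first cell '.' (not opp) -> no flip
Dir W: first cell '.' (not opp) -> no flip
Dir E: first cell '.' (not opp) -> no flip
Dir SW: first cell '.' (not opp) -> no flip
Dir S: first cell '.' (not opp) -> no flip
Dir SE: opp run (2,2) (3,3) capped by B -> flip
All flips: (2,2) (3,3)

Answer: ........
.B......
..B.....
..WBB...
..WBBB..
..W.....
..W.....
........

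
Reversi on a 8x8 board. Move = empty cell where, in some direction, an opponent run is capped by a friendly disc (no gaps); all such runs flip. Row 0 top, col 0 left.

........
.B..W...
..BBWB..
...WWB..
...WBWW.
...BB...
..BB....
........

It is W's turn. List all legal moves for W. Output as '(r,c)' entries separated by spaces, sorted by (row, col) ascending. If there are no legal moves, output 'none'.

(0,0): flips 2 -> legal
(0,1): no bracket -> illegal
(0,2): no bracket -> illegal
(1,0): no bracket -> illegal
(1,2): flips 1 -> legal
(1,3): flips 1 -> legal
(1,5): flips 2 -> legal
(1,6): flips 1 -> legal
(2,0): no bracket -> illegal
(2,1): flips 2 -> legal
(2,6): flips 1 -> legal
(3,1): no bracket -> illegal
(3,2): flips 1 -> legal
(3,6): flips 2 -> legal
(4,2): no bracket -> illegal
(5,1): no bracket -> illegal
(5,2): no bracket -> illegal
(5,5): flips 1 -> legal
(6,1): no bracket -> illegal
(6,4): flips 2 -> legal
(6,5): flips 1 -> legal
(7,1): no bracket -> illegal
(7,2): flips 2 -> legal
(7,3): flips 2 -> legal
(7,4): no bracket -> illegal

Answer: (0,0) (1,2) (1,3) (1,5) (1,6) (2,1) (2,6) (3,2) (3,6) (5,5) (6,4) (6,5) (7,2) (7,3)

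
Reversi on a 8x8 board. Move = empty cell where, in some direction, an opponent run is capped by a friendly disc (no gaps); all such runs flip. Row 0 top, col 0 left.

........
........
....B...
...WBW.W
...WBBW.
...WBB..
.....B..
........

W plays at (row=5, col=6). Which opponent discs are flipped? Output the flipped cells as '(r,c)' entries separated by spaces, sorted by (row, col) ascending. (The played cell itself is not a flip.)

Answer: (5,4) (5,5)

Derivation:
Dir NW: opp run (4,5) (3,4), next='.' -> no flip
Dir N: first cell 'W' (not opp) -> no flip
Dir NE: first cell '.' (not opp) -> no flip
Dir W: opp run (5,5) (5,4) capped by W -> flip
Dir E: first cell '.' (not opp) -> no flip
Dir SW: opp run (6,5), next='.' -> no flip
Dir S: first cell '.' (not opp) -> no flip
Dir SE: first cell '.' (not opp) -> no flip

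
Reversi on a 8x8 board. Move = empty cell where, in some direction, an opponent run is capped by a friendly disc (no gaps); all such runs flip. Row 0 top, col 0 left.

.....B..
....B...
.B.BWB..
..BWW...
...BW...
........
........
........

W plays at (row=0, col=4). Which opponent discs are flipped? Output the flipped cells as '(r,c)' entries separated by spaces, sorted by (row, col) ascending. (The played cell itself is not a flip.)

Dir NW: edge -> no flip
Dir N: edge -> no flip
Dir NE: edge -> no flip
Dir W: first cell '.' (not opp) -> no flip
Dir E: opp run (0,5), next='.' -> no flip
Dir SW: first cell '.' (not opp) -> no flip
Dir S: opp run (1,4) capped by W -> flip
Dir SE: first cell '.' (not opp) -> no flip

Answer: (1,4)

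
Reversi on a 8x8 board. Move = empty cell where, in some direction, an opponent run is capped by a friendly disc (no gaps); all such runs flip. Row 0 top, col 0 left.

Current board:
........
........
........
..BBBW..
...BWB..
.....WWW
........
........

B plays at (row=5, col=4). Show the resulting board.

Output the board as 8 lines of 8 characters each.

Answer: ........
........
........
..BBBW..
...BBB..
....BWWW
........
........

Derivation:
Place B at (5,4); scan 8 dirs for brackets.
Dir NW: first cell 'B' (not opp) -> no flip
Dir N: opp run (4,4) capped by B -> flip
Dir NE: first cell 'B' (not opp) -> no flip
Dir W: first cell '.' (not opp) -> no flip
Dir E: opp run (5,5) (5,6) (5,7), next=edge -> no flip
Dir SW: first cell '.' (not opp) -> no flip
Dir S: first cell '.' (not opp) -> no flip
Dir SE: first cell '.' (not opp) -> no flip
All flips: (4,4)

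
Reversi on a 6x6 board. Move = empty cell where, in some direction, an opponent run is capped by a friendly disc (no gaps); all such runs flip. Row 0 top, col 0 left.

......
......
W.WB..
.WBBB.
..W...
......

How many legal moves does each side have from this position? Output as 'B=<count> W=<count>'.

-- B to move --
(1,0): no bracket -> illegal
(1,1): flips 1 -> legal
(1,2): flips 1 -> legal
(1,3): no bracket -> illegal
(2,1): flips 1 -> legal
(3,0): flips 1 -> legal
(4,0): no bracket -> illegal
(4,1): no bracket -> illegal
(4,3): no bracket -> illegal
(5,1): flips 1 -> legal
(5,2): flips 1 -> legal
(5,3): no bracket -> illegal
B mobility = 6
-- W to move --
(1,2): no bracket -> illegal
(1,3): no bracket -> illegal
(1,4): no bracket -> illegal
(2,1): no bracket -> illegal
(2,4): flips 2 -> legal
(2,5): no bracket -> illegal
(3,5): flips 3 -> legal
(4,1): no bracket -> illegal
(4,3): no bracket -> illegal
(4,4): flips 1 -> legal
(4,5): no bracket -> illegal
W mobility = 3

Answer: B=6 W=3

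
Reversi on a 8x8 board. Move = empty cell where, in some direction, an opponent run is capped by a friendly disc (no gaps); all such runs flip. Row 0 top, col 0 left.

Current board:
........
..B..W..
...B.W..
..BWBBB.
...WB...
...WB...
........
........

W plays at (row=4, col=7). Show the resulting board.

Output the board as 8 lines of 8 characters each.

Place W at (4,7); scan 8 dirs for brackets.
Dir NW: opp run (3,6) capped by W -> flip
Dir N: first cell '.' (not opp) -> no flip
Dir NE: edge -> no flip
Dir W: first cell '.' (not opp) -> no flip
Dir E: edge -> no flip
Dir SW: first cell '.' (not opp) -> no flip
Dir S: first cell '.' (not opp) -> no flip
Dir SE: edge -> no flip
All flips: (3,6)

Answer: ........
..B..W..
...B.W..
..BWBBW.
...WB..W
...WB...
........
........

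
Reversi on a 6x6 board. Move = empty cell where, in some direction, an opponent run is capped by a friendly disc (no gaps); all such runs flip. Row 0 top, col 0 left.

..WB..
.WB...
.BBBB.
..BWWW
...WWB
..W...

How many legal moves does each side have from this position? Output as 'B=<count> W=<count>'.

-- B to move --
(0,0): flips 1 -> legal
(0,1): flips 2 -> legal
(1,0): flips 1 -> legal
(1,3): no bracket -> illegal
(2,0): no bracket -> illegal
(2,5): flips 1 -> legal
(4,1): no bracket -> illegal
(4,2): flips 3 -> legal
(5,1): no bracket -> illegal
(5,3): flips 2 -> legal
(5,4): flips 3 -> legal
(5,5): flips 2 -> legal
B mobility = 8
-- W to move --
(0,1): flips 2 -> legal
(0,4): flips 1 -> legal
(1,0): flips 2 -> legal
(1,3): flips 3 -> legal
(1,4): flips 1 -> legal
(1,5): flips 1 -> legal
(2,0): no bracket -> illegal
(2,5): no bracket -> illegal
(3,0): no bracket -> illegal
(3,1): flips 2 -> legal
(4,1): no bracket -> illegal
(4,2): flips 3 -> legal
(5,4): no bracket -> illegal
(5,5): flips 1 -> legal
W mobility = 9

Answer: B=8 W=9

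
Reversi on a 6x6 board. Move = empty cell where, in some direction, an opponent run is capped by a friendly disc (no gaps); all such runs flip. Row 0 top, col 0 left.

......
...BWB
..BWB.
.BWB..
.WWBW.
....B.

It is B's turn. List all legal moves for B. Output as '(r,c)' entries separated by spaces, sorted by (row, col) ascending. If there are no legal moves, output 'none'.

Answer: (0,4) (2,1) (3,4) (4,0) (4,5) (5,1) (5,2) (5,3) (5,5)

Derivation:
(0,3): no bracket -> illegal
(0,4): flips 1 -> legal
(0,5): no bracket -> illegal
(1,2): no bracket -> illegal
(2,1): flips 1 -> legal
(2,5): no bracket -> illegal
(3,0): no bracket -> illegal
(3,4): flips 1 -> legal
(3,5): no bracket -> illegal
(4,0): flips 2 -> legal
(4,5): flips 1 -> legal
(5,0): no bracket -> illegal
(5,1): flips 2 -> legal
(5,2): flips 2 -> legal
(5,3): flips 1 -> legal
(5,5): flips 1 -> legal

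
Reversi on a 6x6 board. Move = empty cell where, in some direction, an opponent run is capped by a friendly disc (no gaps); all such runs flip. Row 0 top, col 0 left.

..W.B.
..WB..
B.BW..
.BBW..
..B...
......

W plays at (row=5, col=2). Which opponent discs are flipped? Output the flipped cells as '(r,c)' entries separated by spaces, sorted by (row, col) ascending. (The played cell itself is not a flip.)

Dir NW: first cell '.' (not opp) -> no flip
Dir N: opp run (4,2) (3,2) (2,2) capped by W -> flip
Dir NE: first cell '.' (not opp) -> no flip
Dir W: first cell '.' (not opp) -> no flip
Dir E: first cell '.' (not opp) -> no flip
Dir SW: edge -> no flip
Dir S: edge -> no flip
Dir SE: edge -> no flip

Answer: (2,2) (3,2) (4,2)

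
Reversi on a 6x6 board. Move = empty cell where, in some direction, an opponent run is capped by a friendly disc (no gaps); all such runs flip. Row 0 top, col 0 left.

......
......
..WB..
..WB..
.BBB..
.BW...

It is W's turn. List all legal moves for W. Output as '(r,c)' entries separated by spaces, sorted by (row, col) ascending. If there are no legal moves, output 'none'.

Answer: (1,4) (2,4) (3,0) (3,4) (4,4) (5,0) (5,4)

Derivation:
(1,2): no bracket -> illegal
(1,3): no bracket -> illegal
(1,4): flips 1 -> legal
(2,4): flips 1 -> legal
(3,0): flips 1 -> legal
(3,1): no bracket -> illegal
(3,4): flips 2 -> legal
(4,0): no bracket -> illegal
(4,4): flips 1 -> legal
(5,0): flips 2 -> legal
(5,3): no bracket -> illegal
(5,4): flips 1 -> legal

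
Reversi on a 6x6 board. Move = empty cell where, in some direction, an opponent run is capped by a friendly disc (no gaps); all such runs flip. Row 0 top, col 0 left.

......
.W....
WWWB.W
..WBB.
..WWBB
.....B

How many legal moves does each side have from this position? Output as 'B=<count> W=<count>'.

Answer: B=6 W=4

Derivation:
-- B to move --
(0,0): flips 2 -> legal
(0,1): no bracket -> illegal
(0,2): no bracket -> illegal
(1,0): no bracket -> illegal
(1,2): no bracket -> illegal
(1,3): no bracket -> illegal
(1,4): no bracket -> illegal
(1,5): no bracket -> illegal
(2,4): no bracket -> illegal
(3,0): no bracket -> illegal
(3,1): flips 1 -> legal
(3,5): no bracket -> illegal
(4,1): flips 3 -> legal
(5,1): flips 1 -> legal
(5,2): flips 1 -> legal
(5,3): flips 1 -> legal
(5,4): no bracket -> illegal
B mobility = 6
-- W to move --
(1,2): no bracket -> illegal
(1,3): flips 2 -> legal
(1,4): flips 1 -> legal
(2,4): flips 2 -> legal
(3,5): flips 2 -> legal
(5,3): no bracket -> illegal
(5,4): no bracket -> illegal
W mobility = 4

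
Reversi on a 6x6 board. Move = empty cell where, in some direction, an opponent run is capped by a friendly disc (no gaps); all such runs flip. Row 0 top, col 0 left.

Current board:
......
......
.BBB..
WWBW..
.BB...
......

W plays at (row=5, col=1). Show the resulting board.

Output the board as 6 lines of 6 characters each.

Place W at (5,1); scan 8 dirs for brackets.
Dir NW: first cell '.' (not opp) -> no flip
Dir N: opp run (4,1) capped by W -> flip
Dir NE: opp run (4,2) capped by W -> flip
Dir W: first cell '.' (not opp) -> no flip
Dir E: first cell '.' (not opp) -> no flip
Dir SW: edge -> no flip
Dir S: edge -> no flip
Dir SE: edge -> no flip
All flips: (4,1) (4,2)

Answer: ......
......
.BBB..
WWBW..
.WW...
.W....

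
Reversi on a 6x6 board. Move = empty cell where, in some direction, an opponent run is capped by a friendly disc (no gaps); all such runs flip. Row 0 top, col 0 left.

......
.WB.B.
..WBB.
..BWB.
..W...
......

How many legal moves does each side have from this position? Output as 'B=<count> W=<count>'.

-- B to move --
(0,0): no bracket -> illegal
(0,1): no bracket -> illegal
(0,2): no bracket -> illegal
(1,0): flips 1 -> legal
(1,3): no bracket -> illegal
(2,0): no bracket -> illegal
(2,1): flips 1 -> legal
(3,1): no bracket -> illegal
(4,1): no bracket -> illegal
(4,3): flips 1 -> legal
(4,4): no bracket -> illegal
(5,1): flips 2 -> legal
(5,2): flips 1 -> legal
(5,3): no bracket -> illegal
B mobility = 5
-- W to move --
(0,1): no bracket -> illegal
(0,2): flips 1 -> legal
(0,3): no bracket -> illegal
(0,4): no bracket -> illegal
(0,5): no bracket -> illegal
(1,3): flips 2 -> legal
(1,5): flips 1 -> legal
(2,1): no bracket -> illegal
(2,5): flips 2 -> legal
(3,1): flips 1 -> legal
(3,5): flips 1 -> legal
(4,1): no bracket -> illegal
(4,3): no bracket -> illegal
(4,4): no bracket -> illegal
(4,5): no bracket -> illegal
W mobility = 6

Answer: B=5 W=6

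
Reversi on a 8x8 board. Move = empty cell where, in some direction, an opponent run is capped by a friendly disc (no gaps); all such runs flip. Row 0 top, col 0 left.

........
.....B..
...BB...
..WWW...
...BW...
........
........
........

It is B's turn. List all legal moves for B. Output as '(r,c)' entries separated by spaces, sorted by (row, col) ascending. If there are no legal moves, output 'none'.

(2,1): flips 1 -> legal
(2,2): no bracket -> illegal
(2,5): flips 1 -> legal
(3,1): no bracket -> illegal
(3,5): no bracket -> illegal
(4,1): flips 1 -> legal
(4,2): flips 1 -> legal
(4,5): flips 2 -> legal
(5,3): no bracket -> illegal
(5,4): flips 2 -> legal
(5,5): no bracket -> illegal

Answer: (2,1) (2,5) (4,1) (4,2) (4,5) (5,4)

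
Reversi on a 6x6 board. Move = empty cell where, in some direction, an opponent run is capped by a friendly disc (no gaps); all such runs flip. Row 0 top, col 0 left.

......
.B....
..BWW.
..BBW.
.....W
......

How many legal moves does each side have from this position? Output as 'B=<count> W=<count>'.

-- B to move --
(1,2): no bracket -> illegal
(1,3): flips 1 -> legal
(1,4): flips 1 -> legal
(1,5): flips 1 -> legal
(2,5): flips 2 -> legal
(3,5): flips 1 -> legal
(4,3): no bracket -> illegal
(4,4): no bracket -> illegal
(5,4): no bracket -> illegal
(5,5): no bracket -> illegal
B mobility = 5
-- W to move --
(0,0): no bracket -> illegal
(0,1): no bracket -> illegal
(0,2): no bracket -> illegal
(1,0): no bracket -> illegal
(1,2): no bracket -> illegal
(1,3): no bracket -> illegal
(2,0): no bracket -> illegal
(2,1): flips 1 -> legal
(3,1): flips 2 -> legal
(4,1): flips 1 -> legal
(4,2): flips 1 -> legal
(4,3): flips 1 -> legal
(4,4): no bracket -> illegal
W mobility = 5

Answer: B=5 W=5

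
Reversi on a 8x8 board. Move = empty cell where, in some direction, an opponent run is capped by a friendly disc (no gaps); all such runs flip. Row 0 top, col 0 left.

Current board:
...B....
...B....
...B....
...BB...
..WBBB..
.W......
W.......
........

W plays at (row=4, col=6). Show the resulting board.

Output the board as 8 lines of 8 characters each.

Answer: ...B....
...B....
...B....
...BB...
..WWWWW.
.W......
W.......
........

Derivation:
Place W at (4,6); scan 8 dirs for brackets.
Dir NW: first cell '.' (not opp) -> no flip
Dir N: first cell '.' (not opp) -> no flip
Dir NE: first cell '.' (not opp) -> no flip
Dir W: opp run (4,5) (4,4) (4,3) capped by W -> flip
Dir E: first cell '.' (not opp) -> no flip
Dir SW: first cell '.' (not opp) -> no flip
Dir S: first cell '.' (not opp) -> no flip
Dir SE: first cell '.' (not opp) -> no flip
All flips: (4,3) (4,4) (4,5)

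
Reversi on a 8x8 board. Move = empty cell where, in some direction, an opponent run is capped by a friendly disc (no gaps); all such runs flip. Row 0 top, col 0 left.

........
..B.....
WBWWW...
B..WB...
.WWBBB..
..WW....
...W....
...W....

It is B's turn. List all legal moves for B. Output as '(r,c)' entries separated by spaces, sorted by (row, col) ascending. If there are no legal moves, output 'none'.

(1,0): flips 1 -> legal
(1,1): flips 2 -> legal
(1,3): flips 2 -> legal
(1,4): flips 1 -> legal
(1,5): no bracket -> illegal
(2,5): flips 3 -> legal
(3,1): no bracket -> illegal
(3,2): flips 2 -> legal
(3,5): no bracket -> illegal
(4,0): flips 2 -> legal
(5,0): no bracket -> illegal
(5,1): no bracket -> illegal
(5,4): no bracket -> illegal
(6,1): flips 1 -> legal
(6,2): flips 1 -> legal
(6,4): no bracket -> illegal
(7,2): no bracket -> illegal
(7,4): flips 3 -> legal

Answer: (1,0) (1,1) (1,3) (1,4) (2,5) (3,2) (4,0) (6,1) (6,2) (7,4)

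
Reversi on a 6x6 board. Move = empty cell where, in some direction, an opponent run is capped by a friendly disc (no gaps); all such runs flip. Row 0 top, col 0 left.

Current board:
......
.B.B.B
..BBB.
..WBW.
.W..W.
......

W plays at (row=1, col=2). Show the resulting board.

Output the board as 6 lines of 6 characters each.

Answer: ......
.BWB.B
..WWB.
..WBW.
.W..W.
......

Derivation:
Place W at (1,2); scan 8 dirs for brackets.
Dir NW: first cell '.' (not opp) -> no flip
Dir N: first cell '.' (not opp) -> no flip
Dir NE: first cell '.' (not opp) -> no flip
Dir W: opp run (1,1), next='.' -> no flip
Dir E: opp run (1,3), next='.' -> no flip
Dir SW: first cell '.' (not opp) -> no flip
Dir S: opp run (2,2) capped by W -> flip
Dir SE: opp run (2,3) capped by W -> flip
All flips: (2,2) (2,3)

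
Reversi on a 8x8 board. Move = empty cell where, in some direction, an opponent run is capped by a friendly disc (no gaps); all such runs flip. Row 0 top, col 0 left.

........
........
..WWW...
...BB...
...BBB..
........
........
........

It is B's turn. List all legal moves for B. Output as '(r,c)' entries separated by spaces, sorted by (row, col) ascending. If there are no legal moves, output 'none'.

(1,1): flips 1 -> legal
(1,2): flips 1 -> legal
(1,3): flips 1 -> legal
(1,4): flips 1 -> legal
(1,5): flips 1 -> legal
(2,1): no bracket -> illegal
(2,5): no bracket -> illegal
(3,1): no bracket -> illegal
(3,2): no bracket -> illegal
(3,5): no bracket -> illegal

Answer: (1,1) (1,2) (1,3) (1,4) (1,5)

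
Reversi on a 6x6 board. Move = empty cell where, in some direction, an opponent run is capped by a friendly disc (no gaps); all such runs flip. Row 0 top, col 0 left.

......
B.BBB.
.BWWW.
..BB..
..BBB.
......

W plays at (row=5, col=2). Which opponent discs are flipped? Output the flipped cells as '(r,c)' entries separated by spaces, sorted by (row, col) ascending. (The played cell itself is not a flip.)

Answer: (3,2) (4,2)

Derivation:
Dir NW: first cell '.' (not opp) -> no flip
Dir N: opp run (4,2) (3,2) capped by W -> flip
Dir NE: opp run (4,3), next='.' -> no flip
Dir W: first cell '.' (not opp) -> no flip
Dir E: first cell '.' (not opp) -> no flip
Dir SW: edge -> no flip
Dir S: edge -> no flip
Dir SE: edge -> no flip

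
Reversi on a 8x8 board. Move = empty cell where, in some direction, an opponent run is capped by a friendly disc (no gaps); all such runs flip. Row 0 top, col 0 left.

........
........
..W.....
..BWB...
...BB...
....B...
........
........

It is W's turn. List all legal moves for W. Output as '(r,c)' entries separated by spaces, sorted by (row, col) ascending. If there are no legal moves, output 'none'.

Answer: (3,1) (3,5) (4,2) (5,3) (5,5)

Derivation:
(2,1): no bracket -> illegal
(2,3): no bracket -> illegal
(2,4): no bracket -> illegal
(2,5): no bracket -> illegal
(3,1): flips 1 -> legal
(3,5): flips 1 -> legal
(4,1): no bracket -> illegal
(4,2): flips 1 -> legal
(4,5): no bracket -> illegal
(5,2): no bracket -> illegal
(5,3): flips 1 -> legal
(5,5): flips 1 -> legal
(6,3): no bracket -> illegal
(6,4): no bracket -> illegal
(6,5): no bracket -> illegal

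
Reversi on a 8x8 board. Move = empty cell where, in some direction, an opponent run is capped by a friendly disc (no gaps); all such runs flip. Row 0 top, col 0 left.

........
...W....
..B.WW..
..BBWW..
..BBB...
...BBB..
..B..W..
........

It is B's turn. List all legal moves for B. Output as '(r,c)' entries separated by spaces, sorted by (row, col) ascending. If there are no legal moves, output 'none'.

Answer: (0,4) (1,4) (1,5) (1,6) (2,6) (3,6) (7,5) (7,6)

Derivation:
(0,2): no bracket -> illegal
(0,3): no bracket -> illegal
(0,4): flips 1 -> legal
(1,2): no bracket -> illegal
(1,4): flips 2 -> legal
(1,5): flips 1 -> legal
(1,6): flips 2 -> legal
(2,3): no bracket -> illegal
(2,6): flips 1 -> legal
(3,6): flips 2 -> legal
(4,5): no bracket -> illegal
(4,6): no bracket -> illegal
(5,6): no bracket -> illegal
(6,4): no bracket -> illegal
(6,6): no bracket -> illegal
(7,4): no bracket -> illegal
(7,5): flips 1 -> legal
(7,6): flips 1 -> legal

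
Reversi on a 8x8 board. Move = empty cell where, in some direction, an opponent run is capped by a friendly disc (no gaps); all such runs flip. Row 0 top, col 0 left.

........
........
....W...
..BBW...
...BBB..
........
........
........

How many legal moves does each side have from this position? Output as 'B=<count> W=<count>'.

Answer: B=5 W=5

Derivation:
-- B to move --
(1,3): no bracket -> illegal
(1,4): flips 2 -> legal
(1,5): flips 1 -> legal
(2,3): flips 1 -> legal
(2,5): flips 1 -> legal
(3,5): flips 1 -> legal
B mobility = 5
-- W to move --
(2,1): no bracket -> illegal
(2,2): no bracket -> illegal
(2,3): no bracket -> illegal
(3,1): flips 2 -> legal
(3,5): no bracket -> illegal
(3,6): no bracket -> illegal
(4,1): no bracket -> illegal
(4,2): flips 1 -> legal
(4,6): no bracket -> illegal
(5,2): flips 1 -> legal
(5,3): no bracket -> illegal
(5,4): flips 1 -> legal
(5,5): no bracket -> illegal
(5,6): flips 1 -> legal
W mobility = 5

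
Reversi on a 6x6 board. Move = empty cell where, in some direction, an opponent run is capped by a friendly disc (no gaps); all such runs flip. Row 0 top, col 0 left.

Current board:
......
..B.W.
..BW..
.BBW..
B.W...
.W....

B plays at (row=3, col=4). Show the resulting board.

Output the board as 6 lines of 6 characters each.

Answer: ......
..B.W.
..BB..
.BBBB.
B.W...
.W....

Derivation:
Place B at (3,4); scan 8 dirs for brackets.
Dir NW: opp run (2,3) capped by B -> flip
Dir N: first cell '.' (not opp) -> no flip
Dir NE: first cell '.' (not opp) -> no flip
Dir W: opp run (3,3) capped by B -> flip
Dir E: first cell '.' (not opp) -> no flip
Dir SW: first cell '.' (not opp) -> no flip
Dir S: first cell '.' (not opp) -> no flip
Dir SE: first cell '.' (not opp) -> no flip
All flips: (2,3) (3,3)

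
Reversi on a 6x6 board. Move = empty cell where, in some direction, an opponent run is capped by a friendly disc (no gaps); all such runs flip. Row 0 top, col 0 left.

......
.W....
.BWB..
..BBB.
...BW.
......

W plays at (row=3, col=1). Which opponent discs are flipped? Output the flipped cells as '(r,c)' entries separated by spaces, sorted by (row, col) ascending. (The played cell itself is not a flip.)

Dir NW: first cell '.' (not opp) -> no flip
Dir N: opp run (2,1) capped by W -> flip
Dir NE: first cell 'W' (not opp) -> no flip
Dir W: first cell '.' (not opp) -> no flip
Dir E: opp run (3,2) (3,3) (3,4), next='.' -> no flip
Dir SW: first cell '.' (not opp) -> no flip
Dir S: first cell '.' (not opp) -> no flip
Dir SE: first cell '.' (not opp) -> no flip

Answer: (2,1)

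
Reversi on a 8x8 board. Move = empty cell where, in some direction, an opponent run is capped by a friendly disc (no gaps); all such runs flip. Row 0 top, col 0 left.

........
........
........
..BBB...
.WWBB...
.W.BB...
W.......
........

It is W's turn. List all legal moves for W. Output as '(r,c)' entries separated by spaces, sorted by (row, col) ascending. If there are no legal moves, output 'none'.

Answer: (2,2) (2,3) (2,4) (4,5) (6,4)

Derivation:
(2,1): no bracket -> illegal
(2,2): flips 1 -> legal
(2,3): flips 1 -> legal
(2,4): flips 1 -> legal
(2,5): no bracket -> illegal
(3,1): no bracket -> illegal
(3,5): no bracket -> illegal
(4,5): flips 2 -> legal
(5,2): no bracket -> illegal
(5,5): no bracket -> illegal
(6,2): no bracket -> illegal
(6,3): no bracket -> illegal
(6,4): flips 1 -> legal
(6,5): no bracket -> illegal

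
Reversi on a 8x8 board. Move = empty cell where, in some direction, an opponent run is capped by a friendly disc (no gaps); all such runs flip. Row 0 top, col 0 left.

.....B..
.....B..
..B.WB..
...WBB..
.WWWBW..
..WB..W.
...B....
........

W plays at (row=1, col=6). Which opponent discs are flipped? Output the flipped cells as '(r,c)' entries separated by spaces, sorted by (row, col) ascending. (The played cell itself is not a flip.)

Answer: (2,5) (3,4)

Derivation:
Dir NW: opp run (0,5), next=edge -> no flip
Dir N: first cell '.' (not opp) -> no flip
Dir NE: first cell '.' (not opp) -> no flip
Dir W: opp run (1,5), next='.' -> no flip
Dir E: first cell '.' (not opp) -> no flip
Dir SW: opp run (2,5) (3,4) capped by W -> flip
Dir S: first cell '.' (not opp) -> no flip
Dir SE: first cell '.' (not opp) -> no flip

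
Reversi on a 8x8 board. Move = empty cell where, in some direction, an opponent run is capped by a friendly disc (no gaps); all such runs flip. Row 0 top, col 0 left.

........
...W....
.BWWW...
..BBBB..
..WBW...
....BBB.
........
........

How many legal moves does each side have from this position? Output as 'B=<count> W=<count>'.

Answer: B=12 W=8

Derivation:
-- B to move --
(0,2): flips 2 -> legal
(0,3): flips 2 -> legal
(0,4): no bracket -> illegal
(1,1): flips 1 -> legal
(1,2): flips 2 -> legal
(1,4): flips 2 -> legal
(1,5): flips 1 -> legal
(2,5): flips 3 -> legal
(3,1): no bracket -> illegal
(4,1): flips 1 -> legal
(4,5): flips 1 -> legal
(5,1): flips 1 -> legal
(5,2): flips 1 -> legal
(5,3): flips 1 -> legal
B mobility = 12
-- W to move --
(1,0): no bracket -> illegal
(1,1): no bracket -> illegal
(1,2): no bracket -> illegal
(2,0): flips 1 -> legal
(2,5): no bracket -> illegal
(2,6): flips 1 -> legal
(3,0): no bracket -> illegal
(3,1): no bracket -> illegal
(3,6): no bracket -> illegal
(4,1): flips 1 -> legal
(4,5): flips 1 -> legal
(4,6): flips 1 -> legal
(4,7): no bracket -> illegal
(5,2): no bracket -> illegal
(5,3): flips 2 -> legal
(5,7): no bracket -> illegal
(6,3): no bracket -> illegal
(6,4): flips 1 -> legal
(6,5): no bracket -> illegal
(6,6): flips 1 -> legal
(6,7): no bracket -> illegal
W mobility = 8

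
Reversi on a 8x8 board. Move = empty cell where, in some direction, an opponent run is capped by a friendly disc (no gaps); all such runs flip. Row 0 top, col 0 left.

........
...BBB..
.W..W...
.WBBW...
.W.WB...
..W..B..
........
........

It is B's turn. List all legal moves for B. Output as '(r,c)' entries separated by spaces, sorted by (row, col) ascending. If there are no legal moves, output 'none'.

(1,0): flips 1 -> legal
(1,1): no bracket -> illegal
(1,2): no bracket -> illegal
(2,0): no bracket -> illegal
(2,2): no bracket -> illegal
(2,3): no bracket -> illegal
(2,5): no bracket -> illegal
(3,0): flips 1 -> legal
(3,5): flips 2 -> legal
(4,0): no bracket -> illegal
(4,2): flips 1 -> legal
(4,5): no bracket -> illegal
(5,0): flips 1 -> legal
(5,1): no bracket -> illegal
(5,3): flips 1 -> legal
(5,4): flips 1 -> legal
(6,1): no bracket -> illegal
(6,2): no bracket -> illegal
(6,3): no bracket -> illegal

Answer: (1,0) (3,0) (3,5) (4,2) (5,0) (5,3) (5,4)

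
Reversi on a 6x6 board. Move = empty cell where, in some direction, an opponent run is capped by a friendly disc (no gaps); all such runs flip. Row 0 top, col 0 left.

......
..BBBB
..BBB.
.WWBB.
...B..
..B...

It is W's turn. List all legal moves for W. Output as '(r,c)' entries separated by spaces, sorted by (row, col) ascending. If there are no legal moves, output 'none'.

(0,1): no bracket -> illegal
(0,2): flips 2 -> legal
(0,3): no bracket -> illegal
(0,4): flips 2 -> legal
(0,5): flips 2 -> legal
(1,1): no bracket -> illegal
(2,1): no bracket -> illegal
(2,5): no bracket -> illegal
(3,5): flips 2 -> legal
(4,1): no bracket -> illegal
(4,2): no bracket -> illegal
(4,4): no bracket -> illegal
(4,5): no bracket -> illegal
(5,1): no bracket -> illegal
(5,3): no bracket -> illegal
(5,4): flips 1 -> legal

Answer: (0,2) (0,4) (0,5) (3,5) (5,4)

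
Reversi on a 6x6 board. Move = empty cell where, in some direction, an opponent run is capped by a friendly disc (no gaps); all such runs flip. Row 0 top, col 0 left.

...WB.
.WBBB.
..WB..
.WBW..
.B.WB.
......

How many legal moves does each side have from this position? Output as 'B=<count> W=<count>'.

-- B to move --
(0,0): flips 3 -> legal
(0,1): no bracket -> illegal
(0,2): flips 1 -> legal
(1,0): flips 1 -> legal
(2,0): no bracket -> illegal
(2,1): flips 2 -> legal
(2,4): no bracket -> illegal
(3,0): flips 1 -> legal
(3,4): flips 1 -> legal
(4,0): flips 2 -> legal
(4,2): flips 1 -> legal
(5,2): no bracket -> illegal
(5,3): flips 2 -> legal
(5,4): flips 1 -> legal
B mobility = 10
-- W to move --
(0,1): no bracket -> illegal
(0,2): flips 1 -> legal
(0,5): flips 1 -> legal
(1,5): flips 3 -> legal
(2,1): flips 2 -> legal
(2,4): flips 1 -> legal
(2,5): flips 1 -> legal
(3,0): no bracket -> illegal
(3,4): no bracket -> illegal
(3,5): no bracket -> illegal
(4,0): no bracket -> illegal
(4,2): flips 1 -> legal
(4,5): flips 1 -> legal
(5,0): no bracket -> illegal
(5,1): flips 1 -> legal
(5,2): no bracket -> illegal
(5,3): no bracket -> illegal
(5,4): no bracket -> illegal
(5,5): flips 1 -> legal
W mobility = 10

Answer: B=10 W=10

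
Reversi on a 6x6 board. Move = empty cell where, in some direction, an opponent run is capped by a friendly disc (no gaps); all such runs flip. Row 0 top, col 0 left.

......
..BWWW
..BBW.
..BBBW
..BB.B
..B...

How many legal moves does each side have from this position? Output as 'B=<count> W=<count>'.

Answer: B=4 W=8

Derivation:
-- B to move --
(0,2): no bracket -> illegal
(0,3): flips 1 -> legal
(0,4): flips 3 -> legal
(0,5): flips 1 -> legal
(2,5): flips 2 -> legal
(4,4): no bracket -> illegal
B mobility = 4
-- W to move --
(0,1): no bracket -> illegal
(0,2): no bracket -> illegal
(0,3): no bracket -> illegal
(1,1): flips 1 -> legal
(2,1): flips 2 -> legal
(2,5): no bracket -> illegal
(3,1): flips 4 -> legal
(4,1): flips 2 -> legal
(4,4): flips 1 -> legal
(5,1): flips 2 -> legal
(5,3): flips 3 -> legal
(5,4): no bracket -> illegal
(5,5): flips 1 -> legal
W mobility = 8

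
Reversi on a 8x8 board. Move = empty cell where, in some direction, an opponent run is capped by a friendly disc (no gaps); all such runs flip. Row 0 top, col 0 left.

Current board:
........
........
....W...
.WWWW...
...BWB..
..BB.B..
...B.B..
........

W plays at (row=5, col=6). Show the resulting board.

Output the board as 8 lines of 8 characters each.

Place W at (5,6); scan 8 dirs for brackets.
Dir NW: opp run (4,5) capped by W -> flip
Dir N: first cell '.' (not opp) -> no flip
Dir NE: first cell '.' (not opp) -> no flip
Dir W: opp run (5,5), next='.' -> no flip
Dir E: first cell '.' (not opp) -> no flip
Dir SW: opp run (6,5), next='.' -> no flip
Dir S: first cell '.' (not opp) -> no flip
Dir SE: first cell '.' (not opp) -> no flip
All flips: (4,5)

Answer: ........
........
....W...
.WWWW...
...BWW..
..BB.BW.
...B.B..
........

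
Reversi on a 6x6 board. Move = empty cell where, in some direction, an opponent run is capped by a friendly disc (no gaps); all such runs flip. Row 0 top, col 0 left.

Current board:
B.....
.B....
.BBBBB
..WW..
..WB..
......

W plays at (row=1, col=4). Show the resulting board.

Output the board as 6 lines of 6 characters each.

Place W at (1,4); scan 8 dirs for brackets.
Dir NW: first cell '.' (not opp) -> no flip
Dir N: first cell '.' (not opp) -> no flip
Dir NE: first cell '.' (not opp) -> no flip
Dir W: first cell '.' (not opp) -> no flip
Dir E: first cell '.' (not opp) -> no flip
Dir SW: opp run (2,3) capped by W -> flip
Dir S: opp run (2,4), next='.' -> no flip
Dir SE: opp run (2,5), next=edge -> no flip
All flips: (2,3)

Answer: B.....
.B..W.
.BBWBB
..WW..
..WB..
......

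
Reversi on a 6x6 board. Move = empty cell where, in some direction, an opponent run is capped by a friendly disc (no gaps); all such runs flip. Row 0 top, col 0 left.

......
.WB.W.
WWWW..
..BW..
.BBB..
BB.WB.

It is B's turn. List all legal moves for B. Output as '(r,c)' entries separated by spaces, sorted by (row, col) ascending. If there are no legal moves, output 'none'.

Answer: (0,5) (1,0) (1,3) (2,4) (3,0) (3,4) (5,2)

Derivation:
(0,0): no bracket -> illegal
(0,1): no bracket -> illegal
(0,2): no bracket -> illegal
(0,3): no bracket -> illegal
(0,4): no bracket -> illegal
(0,5): flips 2 -> legal
(1,0): flips 2 -> legal
(1,3): flips 2 -> legal
(1,5): no bracket -> illegal
(2,4): flips 1 -> legal
(2,5): no bracket -> illegal
(3,0): flips 1 -> legal
(3,1): no bracket -> illegal
(3,4): flips 2 -> legal
(4,4): no bracket -> illegal
(5,2): flips 1 -> legal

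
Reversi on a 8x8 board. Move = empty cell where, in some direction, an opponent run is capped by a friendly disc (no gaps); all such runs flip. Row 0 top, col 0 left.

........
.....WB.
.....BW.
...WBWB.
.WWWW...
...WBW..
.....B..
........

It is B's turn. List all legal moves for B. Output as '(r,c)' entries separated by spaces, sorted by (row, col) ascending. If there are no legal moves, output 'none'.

(0,4): no bracket -> illegal
(0,5): flips 1 -> legal
(0,6): no bracket -> illegal
(1,4): flips 1 -> legal
(1,7): no bracket -> illegal
(2,2): no bracket -> illegal
(2,3): no bracket -> illegal
(2,4): no bracket -> illegal
(2,7): flips 1 -> legal
(3,0): no bracket -> illegal
(3,1): no bracket -> illegal
(3,2): flips 2 -> legal
(3,7): no bracket -> illegal
(4,0): no bracket -> illegal
(4,5): flips 2 -> legal
(4,6): no bracket -> illegal
(5,0): no bracket -> illegal
(5,1): no bracket -> illegal
(5,2): flips 2 -> legal
(5,6): flips 1 -> legal
(6,2): no bracket -> illegal
(6,3): no bracket -> illegal
(6,4): no bracket -> illegal
(6,6): no bracket -> illegal

Answer: (0,5) (1,4) (2,7) (3,2) (4,5) (5,2) (5,6)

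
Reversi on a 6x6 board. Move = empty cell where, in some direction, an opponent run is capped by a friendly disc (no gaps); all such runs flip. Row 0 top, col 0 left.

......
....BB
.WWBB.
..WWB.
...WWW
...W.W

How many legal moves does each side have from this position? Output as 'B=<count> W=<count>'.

-- B to move --
(1,0): no bracket -> illegal
(1,1): no bracket -> illegal
(1,2): no bracket -> illegal
(1,3): no bracket -> illegal
(2,0): flips 2 -> legal
(3,0): no bracket -> illegal
(3,1): flips 2 -> legal
(3,5): no bracket -> illegal
(4,1): flips 1 -> legal
(4,2): flips 1 -> legal
(5,2): flips 1 -> legal
(5,4): flips 1 -> legal
B mobility = 6
-- W to move --
(0,3): no bracket -> illegal
(0,4): flips 3 -> legal
(0,5): flips 2 -> legal
(1,2): flips 2 -> legal
(1,3): flips 1 -> legal
(2,5): flips 3 -> legal
(3,5): flips 1 -> legal
W mobility = 6

Answer: B=6 W=6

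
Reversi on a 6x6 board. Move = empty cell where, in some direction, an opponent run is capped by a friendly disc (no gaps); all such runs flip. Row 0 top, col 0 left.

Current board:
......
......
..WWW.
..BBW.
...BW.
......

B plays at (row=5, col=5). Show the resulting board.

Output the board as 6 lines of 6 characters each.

Answer: ......
......
..WWW.
..BBW.
...BB.
.....B

Derivation:
Place B at (5,5); scan 8 dirs for brackets.
Dir NW: opp run (4,4) capped by B -> flip
Dir N: first cell '.' (not opp) -> no flip
Dir NE: edge -> no flip
Dir W: first cell '.' (not opp) -> no flip
Dir E: edge -> no flip
Dir SW: edge -> no flip
Dir S: edge -> no flip
Dir SE: edge -> no flip
All flips: (4,4)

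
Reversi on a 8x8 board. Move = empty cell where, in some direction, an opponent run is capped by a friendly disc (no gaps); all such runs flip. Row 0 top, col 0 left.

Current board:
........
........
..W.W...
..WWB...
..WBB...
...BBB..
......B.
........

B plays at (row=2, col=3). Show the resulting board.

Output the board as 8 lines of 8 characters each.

Place B at (2,3); scan 8 dirs for brackets.
Dir NW: first cell '.' (not opp) -> no flip
Dir N: first cell '.' (not opp) -> no flip
Dir NE: first cell '.' (not opp) -> no flip
Dir W: opp run (2,2), next='.' -> no flip
Dir E: opp run (2,4), next='.' -> no flip
Dir SW: opp run (3,2), next='.' -> no flip
Dir S: opp run (3,3) capped by B -> flip
Dir SE: first cell 'B' (not opp) -> no flip
All flips: (3,3)

Answer: ........
........
..WBW...
..WBB...
..WBB...
...BBB..
......B.
........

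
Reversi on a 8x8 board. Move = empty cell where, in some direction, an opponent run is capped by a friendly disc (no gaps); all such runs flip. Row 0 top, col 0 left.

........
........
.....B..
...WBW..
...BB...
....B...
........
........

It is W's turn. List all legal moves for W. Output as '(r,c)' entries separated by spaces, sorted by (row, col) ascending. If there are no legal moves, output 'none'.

(1,4): no bracket -> illegal
(1,5): flips 1 -> legal
(1,6): no bracket -> illegal
(2,3): no bracket -> illegal
(2,4): no bracket -> illegal
(2,6): no bracket -> illegal
(3,2): no bracket -> illegal
(3,6): no bracket -> illegal
(4,2): no bracket -> illegal
(4,5): no bracket -> illegal
(5,2): no bracket -> illegal
(5,3): flips 2 -> legal
(5,5): flips 1 -> legal
(6,3): no bracket -> illegal
(6,4): no bracket -> illegal
(6,5): no bracket -> illegal

Answer: (1,5) (5,3) (5,5)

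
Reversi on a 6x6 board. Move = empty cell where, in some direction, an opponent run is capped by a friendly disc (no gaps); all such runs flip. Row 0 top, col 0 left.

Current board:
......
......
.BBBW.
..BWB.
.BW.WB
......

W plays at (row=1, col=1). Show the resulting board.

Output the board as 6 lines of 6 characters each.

Answer: ......
.W....
.BWBW.
..BWB.
.BW.WB
......

Derivation:
Place W at (1,1); scan 8 dirs for brackets.
Dir NW: first cell '.' (not opp) -> no flip
Dir N: first cell '.' (not opp) -> no flip
Dir NE: first cell '.' (not opp) -> no flip
Dir W: first cell '.' (not opp) -> no flip
Dir E: first cell '.' (not opp) -> no flip
Dir SW: first cell '.' (not opp) -> no flip
Dir S: opp run (2,1), next='.' -> no flip
Dir SE: opp run (2,2) capped by W -> flip
All flips: (2,2)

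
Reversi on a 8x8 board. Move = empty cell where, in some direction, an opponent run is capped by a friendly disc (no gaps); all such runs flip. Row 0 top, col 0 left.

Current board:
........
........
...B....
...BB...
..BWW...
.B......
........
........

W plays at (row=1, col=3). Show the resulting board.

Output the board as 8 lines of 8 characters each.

Answer: ........
...W....
...W....
...WB...
..BWW...
.B......
........
........

Derivation:
Place W at (1,3); scan 8 dirs for brackets.
Dir NW: first cell '.' (not opp) -> no flip
Dir N: first cell '.' (not opp) -> no flip
Dir NE: first cell '.' (not opp) -> no flip
Dir W: first cell '.' (not opp) -> no flip
Dir E: first cell '.' (not opp) -> no flip
Dir SW: first cell '.' (not opp) -> no flip
Dir S: opp run (2,3) (3,3) capped by W -> flip
Dir SE: first cell '.' (not opp) -> no flip
All flips: (2,3) (3,3)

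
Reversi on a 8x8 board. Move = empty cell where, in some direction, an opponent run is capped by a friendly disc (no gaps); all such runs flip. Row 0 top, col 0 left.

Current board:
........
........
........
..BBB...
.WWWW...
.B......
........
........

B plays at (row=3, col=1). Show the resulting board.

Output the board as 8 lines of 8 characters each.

Answer: ........
........
........
.BBBB...
.BWWW...
.B......
........
........

Derivation:
Place B at (3,1); scan 8 dirs for brackets.
Dir NW: first cell '.' (not opp) -> no flip
Dir N: first cell '.' (not opp) -> no flip
Dir NE: first cell '.' (not opp) -> no flip
Dir W: first cell '.' (not opp) -> no flip
Dir E: first cell 'B' (not opp) -> no flip
Dir SW: first cell '.' (not opp) -> no flip
Dir S: opp run (4,1) capped by B -> flip
Dir SE: opp run (4,2), next='.' -> no flip
All flips: (4,1)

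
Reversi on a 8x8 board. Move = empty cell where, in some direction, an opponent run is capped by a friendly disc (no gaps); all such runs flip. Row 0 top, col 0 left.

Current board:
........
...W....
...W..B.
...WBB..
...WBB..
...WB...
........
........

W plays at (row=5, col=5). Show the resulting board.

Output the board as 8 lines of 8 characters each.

Answer: ........
...W....
...W..B.
...WBB..
...WWB..
...WWW..
........
........

Derivation:
Place W at (5,5); scan 8 dirs for brackets.
Dir NW: opp run (4,4) capped by W -> flip
Dir N: opp run (4,5) (3,5), next='.' -> no flip
Dir NE: first cell '.' (not opp) -> no flip
Dir W: opp run (5,4) capped by W -> flip
Dir E: first cell '.' (not opp) -> no flip
Dir SW: first cell '.' (not opp) -> no flip
Dir S: first cell '.' (not opp) -> no flip
Dir SE: first cell '.' (not opp) -> no flip
All flips: (4,4) (5,4)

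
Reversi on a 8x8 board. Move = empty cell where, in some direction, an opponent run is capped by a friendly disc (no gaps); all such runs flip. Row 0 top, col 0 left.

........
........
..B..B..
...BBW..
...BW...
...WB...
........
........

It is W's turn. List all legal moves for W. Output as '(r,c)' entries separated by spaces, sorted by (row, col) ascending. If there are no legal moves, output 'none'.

(1,1): flips 2 -> legal
(1,2): no bracket -> illegal
(1,3): no bracket -> illegal
(1,4): no bracket -> illegal
(1,5): flips 1 -> legal
(1,6): no bracket -> illegal
(2,1): no bracket -> illegal
(2,3): flips 2 -> legal
(2,4): flips 1 -> legal
(2,6): no bracket -> illegal
(3,1): no bracket -> illegal
(3,2): flips 2 -> legal
(3,6): no bracket -> illegal
(4,2): flips 1 -> legal
(4,5): no bracket -> illegal
(5,2): no bracket -> illegal
(5,5): flips 1 -> legal
(6,3): no bracket -> illegal
(6,4): flips 1 -> legal
(6,5): no bracket -> illegal

Answer: (1,1) (1,5) (2,3) (2,4) (3,2) (4,2) (5,5) (6,4)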